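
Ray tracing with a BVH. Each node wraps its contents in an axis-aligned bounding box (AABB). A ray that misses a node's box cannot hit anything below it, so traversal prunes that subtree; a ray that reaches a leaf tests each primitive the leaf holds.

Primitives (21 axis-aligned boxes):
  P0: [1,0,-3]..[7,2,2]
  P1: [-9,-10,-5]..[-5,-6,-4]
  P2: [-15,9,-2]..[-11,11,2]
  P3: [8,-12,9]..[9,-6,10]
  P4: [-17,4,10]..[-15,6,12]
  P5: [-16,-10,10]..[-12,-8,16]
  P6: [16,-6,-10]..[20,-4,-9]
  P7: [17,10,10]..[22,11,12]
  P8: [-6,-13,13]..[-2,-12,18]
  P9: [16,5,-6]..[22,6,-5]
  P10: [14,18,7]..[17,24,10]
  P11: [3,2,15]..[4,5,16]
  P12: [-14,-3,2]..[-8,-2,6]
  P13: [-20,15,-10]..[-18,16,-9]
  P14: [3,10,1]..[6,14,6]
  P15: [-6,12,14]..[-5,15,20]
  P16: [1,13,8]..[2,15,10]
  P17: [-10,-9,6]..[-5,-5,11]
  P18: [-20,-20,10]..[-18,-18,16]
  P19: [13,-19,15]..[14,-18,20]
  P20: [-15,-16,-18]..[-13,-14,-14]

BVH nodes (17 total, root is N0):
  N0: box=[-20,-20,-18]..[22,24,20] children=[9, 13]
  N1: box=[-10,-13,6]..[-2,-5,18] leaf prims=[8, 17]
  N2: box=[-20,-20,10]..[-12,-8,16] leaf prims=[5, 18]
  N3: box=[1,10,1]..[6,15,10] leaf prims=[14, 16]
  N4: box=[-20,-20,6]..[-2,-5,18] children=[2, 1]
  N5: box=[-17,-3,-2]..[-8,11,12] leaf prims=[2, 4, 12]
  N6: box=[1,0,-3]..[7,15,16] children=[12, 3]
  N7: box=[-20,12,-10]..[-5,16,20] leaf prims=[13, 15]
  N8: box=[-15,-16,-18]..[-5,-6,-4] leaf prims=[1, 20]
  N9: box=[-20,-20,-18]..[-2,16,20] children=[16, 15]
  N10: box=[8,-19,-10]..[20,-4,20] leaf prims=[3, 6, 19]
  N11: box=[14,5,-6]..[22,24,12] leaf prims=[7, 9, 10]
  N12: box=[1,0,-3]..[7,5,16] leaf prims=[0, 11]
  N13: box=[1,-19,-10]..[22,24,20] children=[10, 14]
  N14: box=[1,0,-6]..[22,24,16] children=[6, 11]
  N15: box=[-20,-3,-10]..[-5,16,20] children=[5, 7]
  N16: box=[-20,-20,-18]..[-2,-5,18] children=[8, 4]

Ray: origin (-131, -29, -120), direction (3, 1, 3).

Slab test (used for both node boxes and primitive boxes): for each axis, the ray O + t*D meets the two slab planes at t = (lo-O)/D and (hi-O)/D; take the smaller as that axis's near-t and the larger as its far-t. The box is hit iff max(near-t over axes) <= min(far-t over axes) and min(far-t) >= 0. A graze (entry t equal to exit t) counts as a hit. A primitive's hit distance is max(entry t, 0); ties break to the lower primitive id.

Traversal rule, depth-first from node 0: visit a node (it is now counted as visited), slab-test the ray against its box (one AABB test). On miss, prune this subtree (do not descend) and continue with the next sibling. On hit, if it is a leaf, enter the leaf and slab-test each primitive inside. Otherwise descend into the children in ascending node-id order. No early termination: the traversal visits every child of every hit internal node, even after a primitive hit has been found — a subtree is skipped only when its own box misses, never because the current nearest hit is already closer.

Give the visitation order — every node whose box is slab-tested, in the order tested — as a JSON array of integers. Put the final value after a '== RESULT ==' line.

Traverse from the root:
N0 x:[37,51] y:[9,53] z:[34,140/3] -> hit [37,140/3], descend [9, 13]
  N9 x:[37,43] y:[9,45] z:[34,140/3] -> hit [37,43], descend [15, 16]
    N15 x:[37,42] y:[26,45] z:[110/3,140/3] -> hit [37,42], descend [5, 7]
      N5 x:[38,41] y:[26,40] z:[118/3,44] -> hit [118/3,40] leaf, test {P2@t=118/3, P4(miss), P12(miss)}
      N7 x:[37,42] y:[41,45] z:[110/3,140/3] -> hit [41,42] leaf, test {P13(miss), P15(miss)}
    N16 x:[37,43] y:[9,24] z:[34,46] -> miss, prune
  N13 x:[44,51] y:[10,53] z:[110/3,140/3] -> hit [44,140/3], descend [10, 14]
    N10 x:[139/3,151/3] y:[10,25] z:[110/3,140/3] -> miss, prune
    N14 x:[44,51] y:[29,53] z:[38,136/3] -> hit [44,136/3], descend [6, 11]
      N6 x:[44,46] y:[29,44] z:[39,136/3] -> hit [44,44], descend [3, 12]
        N3 x:[44,137/3] y:[39,44] z:[121/3,130/3] -> miss, prune
        N12 x:[44,46] y:[29,34] z:[39,136/3] -> miss, prune
      N11 x:[145/3,51] y:[34,53] z:[38,44] -> miss, prune

Visited [0, 9, 15, 5, 7, 16, 13, 10, 14, 6, 3, 12, 11]. Tests: 13 box, 2 leaf. Nearest: P2.

== RESULT ==
[0, 9, 15, 5, 7, 16, 13, 10, 14, 6, 3, 12, 11]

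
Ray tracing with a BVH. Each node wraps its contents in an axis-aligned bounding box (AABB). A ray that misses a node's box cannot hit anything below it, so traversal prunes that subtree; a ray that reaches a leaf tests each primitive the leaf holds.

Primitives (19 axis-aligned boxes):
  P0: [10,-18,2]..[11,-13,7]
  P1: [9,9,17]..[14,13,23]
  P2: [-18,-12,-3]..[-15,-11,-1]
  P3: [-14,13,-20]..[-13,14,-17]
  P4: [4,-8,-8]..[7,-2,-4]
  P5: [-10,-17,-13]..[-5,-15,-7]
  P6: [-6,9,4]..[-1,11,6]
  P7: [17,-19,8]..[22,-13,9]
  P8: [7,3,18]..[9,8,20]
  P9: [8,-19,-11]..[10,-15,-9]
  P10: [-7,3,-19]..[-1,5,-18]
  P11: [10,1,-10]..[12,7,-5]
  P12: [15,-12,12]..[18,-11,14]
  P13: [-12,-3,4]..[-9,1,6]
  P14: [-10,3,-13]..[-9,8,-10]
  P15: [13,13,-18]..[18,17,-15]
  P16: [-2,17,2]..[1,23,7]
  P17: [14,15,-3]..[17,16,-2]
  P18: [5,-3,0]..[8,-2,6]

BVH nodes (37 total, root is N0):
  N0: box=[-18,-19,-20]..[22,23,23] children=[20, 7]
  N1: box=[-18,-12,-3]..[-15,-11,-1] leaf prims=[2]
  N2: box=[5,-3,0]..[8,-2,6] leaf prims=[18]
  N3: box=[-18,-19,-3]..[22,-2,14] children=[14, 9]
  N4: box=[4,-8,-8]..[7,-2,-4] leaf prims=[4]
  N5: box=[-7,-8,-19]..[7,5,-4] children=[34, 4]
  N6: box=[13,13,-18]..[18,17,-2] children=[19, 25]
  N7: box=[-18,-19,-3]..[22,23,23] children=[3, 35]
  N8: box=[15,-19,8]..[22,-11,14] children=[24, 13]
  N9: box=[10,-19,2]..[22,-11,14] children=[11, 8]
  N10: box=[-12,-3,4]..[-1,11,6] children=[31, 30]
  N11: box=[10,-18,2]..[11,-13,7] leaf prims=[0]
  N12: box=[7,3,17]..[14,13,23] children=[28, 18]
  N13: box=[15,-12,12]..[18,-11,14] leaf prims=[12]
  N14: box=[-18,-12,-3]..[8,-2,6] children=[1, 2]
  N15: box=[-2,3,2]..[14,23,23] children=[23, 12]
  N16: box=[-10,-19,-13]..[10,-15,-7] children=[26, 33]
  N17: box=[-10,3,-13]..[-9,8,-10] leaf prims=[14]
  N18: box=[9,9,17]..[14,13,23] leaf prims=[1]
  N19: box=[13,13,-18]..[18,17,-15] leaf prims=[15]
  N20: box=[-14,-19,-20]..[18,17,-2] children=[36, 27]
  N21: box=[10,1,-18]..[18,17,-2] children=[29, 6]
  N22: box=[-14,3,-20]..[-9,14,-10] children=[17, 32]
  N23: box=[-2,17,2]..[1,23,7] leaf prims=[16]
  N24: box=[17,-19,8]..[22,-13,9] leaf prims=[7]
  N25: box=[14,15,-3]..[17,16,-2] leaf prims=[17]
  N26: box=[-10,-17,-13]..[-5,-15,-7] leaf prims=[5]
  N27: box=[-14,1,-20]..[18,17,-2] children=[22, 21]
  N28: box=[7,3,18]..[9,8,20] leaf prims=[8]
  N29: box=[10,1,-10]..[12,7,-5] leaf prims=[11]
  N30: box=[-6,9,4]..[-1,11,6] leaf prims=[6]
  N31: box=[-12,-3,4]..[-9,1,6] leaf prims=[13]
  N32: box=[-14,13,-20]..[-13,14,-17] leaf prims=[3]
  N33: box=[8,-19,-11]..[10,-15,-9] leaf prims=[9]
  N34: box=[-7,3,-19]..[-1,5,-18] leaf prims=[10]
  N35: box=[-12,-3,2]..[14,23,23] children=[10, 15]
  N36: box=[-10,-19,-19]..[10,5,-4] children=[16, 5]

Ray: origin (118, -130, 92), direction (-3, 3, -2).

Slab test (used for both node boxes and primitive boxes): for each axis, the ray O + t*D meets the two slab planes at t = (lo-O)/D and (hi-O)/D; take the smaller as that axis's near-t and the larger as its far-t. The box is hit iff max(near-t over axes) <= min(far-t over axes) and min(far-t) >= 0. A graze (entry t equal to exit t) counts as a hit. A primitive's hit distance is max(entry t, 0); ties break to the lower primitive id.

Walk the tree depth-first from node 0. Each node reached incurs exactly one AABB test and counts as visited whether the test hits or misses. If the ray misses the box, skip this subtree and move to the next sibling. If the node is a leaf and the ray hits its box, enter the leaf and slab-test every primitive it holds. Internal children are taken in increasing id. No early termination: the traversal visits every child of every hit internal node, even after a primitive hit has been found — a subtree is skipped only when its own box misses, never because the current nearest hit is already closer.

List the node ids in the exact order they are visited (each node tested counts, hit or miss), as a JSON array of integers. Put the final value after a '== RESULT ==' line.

Traverse from the root:
N0 x:[32,136/3] y:[37,51] z:[69/2,56] -> hit [37,136/3], descend [7, 20]
  N7 x:[32,136/3] y:[37,51] z:[69/2,95/2] -> hit [37,136/3], descend [3, 35]
    N3 x:[32,136/3] y:[37,128/3] z:[39,95/2] -> hit [39,128/3], descend [9, 14]
      N9 x:[32,36] y:[37,119/3] z:[39,45] -> miss, prune
      N14 x:[110/3,136/3] y:[118/3,128/3] z:[43,95/2] -> miss, prune
    N35 x:[104/3,130/3] y:[127/3,51] z:[69/2,45] -> hit [127/3,130/3], descend [10, 15]
      N10 x:[119/3,130/3] y:[127/3,47] z:[43,44] -> hit [43,130/3], descend [30, 31]
        N30 x:[119/3,124/3] y:[139/3,47] z:[43,44] -> miss, prune
        N31 x:[127/3,130/3] y:[127/3,131/3] z:[43,44] -> hit [43,130/3] leaf, test {P13@t=43}
      N15 x:[104/3,40] y:[133/3,51] z:[69/2,45] -> miss, prune
  N20 x:[100/3,44] y:[37,49] z:[47,56] -> miss, prune

11 AABB tests over nodes [0, 7, 3, 9, 14, 35, 10, 30, 31, 15, 20]; 1 leaf entered; closest P13.

== RESULT ==
[0, 7, 3, 9, 14, 35, 10, 30, 31, 15, 20]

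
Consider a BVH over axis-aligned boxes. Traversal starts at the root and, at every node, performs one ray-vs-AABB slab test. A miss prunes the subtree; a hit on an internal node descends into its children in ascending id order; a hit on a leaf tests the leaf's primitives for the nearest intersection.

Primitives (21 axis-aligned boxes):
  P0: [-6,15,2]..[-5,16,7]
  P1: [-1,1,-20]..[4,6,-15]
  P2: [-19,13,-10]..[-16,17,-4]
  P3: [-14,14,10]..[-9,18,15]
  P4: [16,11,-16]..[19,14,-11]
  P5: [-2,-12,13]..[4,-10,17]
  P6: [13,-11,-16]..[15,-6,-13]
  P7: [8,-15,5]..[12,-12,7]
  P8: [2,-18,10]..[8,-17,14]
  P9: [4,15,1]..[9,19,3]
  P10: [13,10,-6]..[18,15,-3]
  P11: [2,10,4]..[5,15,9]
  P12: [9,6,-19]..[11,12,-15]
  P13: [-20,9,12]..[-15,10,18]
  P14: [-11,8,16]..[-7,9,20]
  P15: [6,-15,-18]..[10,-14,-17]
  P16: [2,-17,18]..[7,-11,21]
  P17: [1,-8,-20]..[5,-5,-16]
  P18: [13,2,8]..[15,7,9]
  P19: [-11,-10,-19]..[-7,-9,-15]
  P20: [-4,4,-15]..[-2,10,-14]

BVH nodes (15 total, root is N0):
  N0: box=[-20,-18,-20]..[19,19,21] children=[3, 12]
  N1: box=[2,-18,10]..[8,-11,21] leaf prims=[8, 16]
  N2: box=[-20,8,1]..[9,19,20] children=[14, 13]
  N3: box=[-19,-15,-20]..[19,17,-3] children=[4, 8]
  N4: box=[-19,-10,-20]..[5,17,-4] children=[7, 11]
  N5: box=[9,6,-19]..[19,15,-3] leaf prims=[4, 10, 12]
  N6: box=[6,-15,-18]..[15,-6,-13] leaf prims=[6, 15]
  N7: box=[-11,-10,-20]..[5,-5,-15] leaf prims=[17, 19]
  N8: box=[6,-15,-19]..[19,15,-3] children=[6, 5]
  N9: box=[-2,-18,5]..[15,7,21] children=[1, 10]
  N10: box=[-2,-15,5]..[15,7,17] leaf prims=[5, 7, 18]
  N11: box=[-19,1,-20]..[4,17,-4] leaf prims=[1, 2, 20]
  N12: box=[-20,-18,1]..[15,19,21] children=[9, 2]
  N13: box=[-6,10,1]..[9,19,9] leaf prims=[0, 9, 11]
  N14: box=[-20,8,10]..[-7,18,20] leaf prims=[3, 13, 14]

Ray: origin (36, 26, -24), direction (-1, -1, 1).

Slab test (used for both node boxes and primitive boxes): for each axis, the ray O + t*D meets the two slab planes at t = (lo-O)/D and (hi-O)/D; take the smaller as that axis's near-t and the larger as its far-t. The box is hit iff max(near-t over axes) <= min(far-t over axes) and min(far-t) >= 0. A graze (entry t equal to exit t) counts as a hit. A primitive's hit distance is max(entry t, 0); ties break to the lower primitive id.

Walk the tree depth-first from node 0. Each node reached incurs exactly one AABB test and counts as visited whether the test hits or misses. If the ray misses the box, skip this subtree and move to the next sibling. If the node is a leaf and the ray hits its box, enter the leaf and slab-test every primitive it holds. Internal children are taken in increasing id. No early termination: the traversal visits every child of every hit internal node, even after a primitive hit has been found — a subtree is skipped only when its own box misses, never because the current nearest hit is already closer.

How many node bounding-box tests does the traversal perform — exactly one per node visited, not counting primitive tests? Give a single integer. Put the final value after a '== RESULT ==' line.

Traverse from the root:
N0 x:[17,56] y:[7,44] z:[4,45] -> hit [17,44], descend [3, 12]
  N3 x:[17,55] y:[9,41] z:[4,21] -> hit [17,21], descend [4, 8]
    N4 x:[31,55] y:[9,36] z:[4,20] -> miss, prune
    N8 x:[17,30] y:[11,41] z:[5,21] -> hit [17,21], descend [5, 6]
      N5 x:[17,27] y:[11,20] z:[5,21] -> hit [17,20] leaf, test {P4(miss), P10(miss), P12(miss)}
      N6 x:[21,30] y:[32,41] z:[6,11] -> miss, prune
  N12 x:[21,56] y:[7,44] z:[25,45] -> hit [25,44], descend [2, 9]
    N2 x:[27,56] y:[7,18] z:[25,44] -> miss, prune
    N9 x:[21,38] y:[19,44] z:[29,45] -> hit [29,38], descend [1, 10]
      N1 x:[28,34] y:[37,44] z:[34,45] -> miss, prune
      N10 x:[21,38] y:[19,41] z:[29,41] -> hit [29,38] leaf, test {P5@t=37, P7(miss), P18(miss)}

11 AABB tests over nodes [0, 3, 4, 8, 5, 6, 12, 2, 9, 1, 10]; 2 leaves entered; closest P5.

== RESULT ==
11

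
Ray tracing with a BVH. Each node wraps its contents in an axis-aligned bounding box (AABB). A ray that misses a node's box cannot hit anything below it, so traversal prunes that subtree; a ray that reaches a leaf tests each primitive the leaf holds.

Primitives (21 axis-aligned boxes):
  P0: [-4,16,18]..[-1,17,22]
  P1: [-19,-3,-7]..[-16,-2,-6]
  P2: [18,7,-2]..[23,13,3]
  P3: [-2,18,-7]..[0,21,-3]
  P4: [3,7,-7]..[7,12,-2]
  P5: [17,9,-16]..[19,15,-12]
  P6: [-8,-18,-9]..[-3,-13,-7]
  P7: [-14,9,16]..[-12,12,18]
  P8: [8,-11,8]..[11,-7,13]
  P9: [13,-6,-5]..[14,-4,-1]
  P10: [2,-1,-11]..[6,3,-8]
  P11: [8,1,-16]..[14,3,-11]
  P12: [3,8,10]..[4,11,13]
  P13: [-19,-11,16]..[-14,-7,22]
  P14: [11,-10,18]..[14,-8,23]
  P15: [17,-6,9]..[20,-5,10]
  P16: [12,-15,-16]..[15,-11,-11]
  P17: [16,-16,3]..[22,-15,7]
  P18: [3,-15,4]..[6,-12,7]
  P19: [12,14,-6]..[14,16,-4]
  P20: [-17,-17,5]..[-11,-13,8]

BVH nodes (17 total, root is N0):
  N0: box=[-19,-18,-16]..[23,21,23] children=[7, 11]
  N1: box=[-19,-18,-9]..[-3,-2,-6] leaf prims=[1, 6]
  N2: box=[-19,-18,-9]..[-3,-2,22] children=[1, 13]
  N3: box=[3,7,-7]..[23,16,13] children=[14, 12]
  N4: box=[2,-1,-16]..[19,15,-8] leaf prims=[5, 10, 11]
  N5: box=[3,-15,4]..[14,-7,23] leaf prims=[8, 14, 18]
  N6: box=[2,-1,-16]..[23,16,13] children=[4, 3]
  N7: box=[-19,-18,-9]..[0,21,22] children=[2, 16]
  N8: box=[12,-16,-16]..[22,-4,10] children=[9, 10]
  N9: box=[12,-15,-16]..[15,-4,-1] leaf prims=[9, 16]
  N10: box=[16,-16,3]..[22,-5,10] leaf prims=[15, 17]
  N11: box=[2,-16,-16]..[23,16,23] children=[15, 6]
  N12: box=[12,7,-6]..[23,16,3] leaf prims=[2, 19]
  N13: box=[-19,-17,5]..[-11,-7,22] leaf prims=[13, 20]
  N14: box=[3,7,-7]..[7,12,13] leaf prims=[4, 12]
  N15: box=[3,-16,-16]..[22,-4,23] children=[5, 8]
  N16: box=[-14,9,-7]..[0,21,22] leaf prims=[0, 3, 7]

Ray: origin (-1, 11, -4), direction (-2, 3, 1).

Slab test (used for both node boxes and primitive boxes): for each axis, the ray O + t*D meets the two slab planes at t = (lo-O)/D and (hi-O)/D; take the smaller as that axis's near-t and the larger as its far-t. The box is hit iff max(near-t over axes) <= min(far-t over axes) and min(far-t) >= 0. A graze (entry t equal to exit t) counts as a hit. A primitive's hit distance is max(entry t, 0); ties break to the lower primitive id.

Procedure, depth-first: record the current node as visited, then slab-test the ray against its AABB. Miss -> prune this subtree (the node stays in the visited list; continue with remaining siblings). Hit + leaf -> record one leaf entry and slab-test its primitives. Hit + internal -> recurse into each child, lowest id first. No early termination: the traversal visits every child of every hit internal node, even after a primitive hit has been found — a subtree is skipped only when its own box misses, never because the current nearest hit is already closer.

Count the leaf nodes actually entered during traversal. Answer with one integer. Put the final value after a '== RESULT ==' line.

Trace the traversal:
N0 x:[-12,9] y:[-29/3,10/3] z:[-12,27] -> hit [-29/3,10/3], descend [7, 11]
  N7 x:[-1/2,9] y:[-29/3,10/3] z:[-5,26] -> hit [-1/2,10/3], descend [2, 16]
    N2 x:[1,9] y:[-29/3,-13/3] z:[-5,26] -> miss, prune
    N16 x:[-1/2,13/2] y:[-2/3,10/3] z:[-3,26] -> hit [-1/2,10/3] leaf, test {P0(miss), P3(miss), P7(miss)}
  N11 x:[-12,-3/2] y:[-9,5/3] z:[-12,27] -> miss, prune

Summary -> nodes [0, 7, 2, 16, 11]; box-tests=5; leaf-entries=1; first=miss

== RESULT ==
1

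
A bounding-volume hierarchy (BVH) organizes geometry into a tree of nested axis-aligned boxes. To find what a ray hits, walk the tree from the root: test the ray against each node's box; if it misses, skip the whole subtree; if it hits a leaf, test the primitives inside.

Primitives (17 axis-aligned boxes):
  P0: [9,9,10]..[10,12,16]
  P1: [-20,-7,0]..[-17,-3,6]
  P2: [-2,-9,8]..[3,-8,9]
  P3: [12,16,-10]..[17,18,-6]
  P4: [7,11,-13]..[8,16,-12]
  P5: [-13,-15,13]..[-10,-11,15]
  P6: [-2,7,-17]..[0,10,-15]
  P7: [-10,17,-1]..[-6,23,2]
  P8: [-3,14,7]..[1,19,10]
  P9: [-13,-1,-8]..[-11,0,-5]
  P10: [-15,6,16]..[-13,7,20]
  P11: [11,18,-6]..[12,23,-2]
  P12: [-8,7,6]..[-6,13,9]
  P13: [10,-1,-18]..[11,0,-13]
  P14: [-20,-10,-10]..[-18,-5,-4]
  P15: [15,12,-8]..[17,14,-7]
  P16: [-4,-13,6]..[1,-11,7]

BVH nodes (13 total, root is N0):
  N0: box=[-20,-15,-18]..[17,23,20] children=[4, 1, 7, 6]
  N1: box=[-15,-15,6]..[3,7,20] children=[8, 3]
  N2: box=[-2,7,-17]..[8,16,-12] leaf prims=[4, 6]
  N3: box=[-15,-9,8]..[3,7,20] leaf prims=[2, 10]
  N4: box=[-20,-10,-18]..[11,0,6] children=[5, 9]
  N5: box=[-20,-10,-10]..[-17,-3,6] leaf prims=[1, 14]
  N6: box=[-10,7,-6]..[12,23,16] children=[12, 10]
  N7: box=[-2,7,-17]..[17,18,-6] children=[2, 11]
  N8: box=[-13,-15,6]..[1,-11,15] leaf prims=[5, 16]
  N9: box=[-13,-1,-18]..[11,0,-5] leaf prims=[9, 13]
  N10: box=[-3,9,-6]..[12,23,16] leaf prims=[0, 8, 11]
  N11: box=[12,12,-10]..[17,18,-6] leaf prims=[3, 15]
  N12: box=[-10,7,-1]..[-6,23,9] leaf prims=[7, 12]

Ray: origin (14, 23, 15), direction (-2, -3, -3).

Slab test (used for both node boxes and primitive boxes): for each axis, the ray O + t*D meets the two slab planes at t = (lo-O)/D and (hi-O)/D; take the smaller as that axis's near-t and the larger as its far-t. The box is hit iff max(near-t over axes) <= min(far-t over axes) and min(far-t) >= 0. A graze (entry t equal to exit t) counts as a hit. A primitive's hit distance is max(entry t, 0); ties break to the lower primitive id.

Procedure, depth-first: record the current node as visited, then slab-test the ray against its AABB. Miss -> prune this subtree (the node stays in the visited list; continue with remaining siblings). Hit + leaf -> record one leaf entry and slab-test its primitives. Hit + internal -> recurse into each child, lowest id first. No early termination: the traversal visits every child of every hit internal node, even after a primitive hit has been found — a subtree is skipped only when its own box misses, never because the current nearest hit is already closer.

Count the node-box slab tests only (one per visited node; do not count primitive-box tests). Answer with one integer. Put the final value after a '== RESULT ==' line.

Trace the traversal:
N0 x:[-3/2,17] y:[0,38/3] z:[-5/3,11] -> hit [0,11], descend [1, 4, 6, 7]
  N1 x:[11/2,29/2] y:[16/3,38/3] z:[-5/3,3] -> miss, prune
  N4 x:[3/2,17] y:[23/3,11] z:[3,11] -> hit [23/3,11], descend [5, 9]
    N5 x:[31/2,17] y:[26/3,11] z:[3,25/3] -> miss, prune
    N9 x:[3/2,27/2] y:[23/3,8] z:[20/3,11] -> hit [23/3,8] leaf, test {P9(miss), P13(miss)}
  N6 x:[1,12] y:[0,16/3] z:[-1/3,7] -> hit [1,16/3], descend [10, 12]
    N10 x:[1,17/2] y:[0,14/3] z:[-1/3,7] -> hit [1,14/3] leaf, test {P0(miss), P8(miss), P11(miss)}
    N12 x:[10,12] y:[0,16/3] z:[2,16/3] -> miss, prune
  N7 x:[-3/2,8] y:[5/3,16/3] z:[7,32/3] -> miss, prune

9 AABB tests over nodes [0, 1, 4, 5, 9, 6, 10, 12, 7]; 2 leaves entered; closest miss.

== RESULT ==
9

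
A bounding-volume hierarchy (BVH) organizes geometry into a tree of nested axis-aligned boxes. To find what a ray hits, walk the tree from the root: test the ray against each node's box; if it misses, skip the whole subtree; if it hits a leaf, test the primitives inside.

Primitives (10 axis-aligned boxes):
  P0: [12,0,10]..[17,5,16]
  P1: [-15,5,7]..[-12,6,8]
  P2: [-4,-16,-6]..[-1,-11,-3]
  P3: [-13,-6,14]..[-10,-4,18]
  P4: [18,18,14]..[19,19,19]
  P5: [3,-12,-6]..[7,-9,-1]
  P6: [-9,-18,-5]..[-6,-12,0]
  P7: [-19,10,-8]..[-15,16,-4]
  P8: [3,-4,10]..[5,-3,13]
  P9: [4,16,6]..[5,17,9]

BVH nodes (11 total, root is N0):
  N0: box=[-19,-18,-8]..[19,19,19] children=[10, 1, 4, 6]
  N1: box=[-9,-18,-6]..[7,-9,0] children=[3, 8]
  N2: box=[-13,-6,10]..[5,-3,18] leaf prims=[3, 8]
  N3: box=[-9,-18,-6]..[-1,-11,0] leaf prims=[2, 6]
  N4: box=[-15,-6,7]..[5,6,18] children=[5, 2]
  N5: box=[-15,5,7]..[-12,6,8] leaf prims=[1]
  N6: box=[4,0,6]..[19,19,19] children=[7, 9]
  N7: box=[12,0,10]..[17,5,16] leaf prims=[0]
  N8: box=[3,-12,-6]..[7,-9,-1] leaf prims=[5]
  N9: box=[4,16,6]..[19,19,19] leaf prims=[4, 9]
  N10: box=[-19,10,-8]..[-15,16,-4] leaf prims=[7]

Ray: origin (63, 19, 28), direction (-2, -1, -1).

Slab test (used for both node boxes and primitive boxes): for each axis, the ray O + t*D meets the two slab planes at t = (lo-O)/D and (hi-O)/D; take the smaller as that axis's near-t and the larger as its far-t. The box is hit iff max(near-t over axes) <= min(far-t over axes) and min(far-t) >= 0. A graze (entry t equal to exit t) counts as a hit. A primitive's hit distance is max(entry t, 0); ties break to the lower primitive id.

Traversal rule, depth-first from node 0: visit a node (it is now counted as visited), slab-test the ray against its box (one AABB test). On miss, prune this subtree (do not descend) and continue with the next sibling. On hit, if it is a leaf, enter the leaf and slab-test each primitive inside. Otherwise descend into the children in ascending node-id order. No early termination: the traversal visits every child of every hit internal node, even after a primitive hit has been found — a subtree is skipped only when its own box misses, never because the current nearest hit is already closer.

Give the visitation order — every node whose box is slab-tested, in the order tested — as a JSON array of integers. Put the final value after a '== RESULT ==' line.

Traverse from the root:
N0 x:[22,41] y:[0,37] z:[9,36] -> hit [22,36], descend [1, 4, 6, 10]
  N1 x:[28,36] y:[28,37] z:[28,34] -> hit [28,34], descend [3, 8]
    N3 x:[32,36] y:[30,37] z:[28,34] -> hit [32,34] leaf, test {P2@t=32, P6(miss)}
    N8 x:[28,30] y:[28,31] z:[29,34] -> hit [29,30] leaf, test {P5@t=29}
  N4 x:[29,39] y:[13,25] z:[10,21] -> miss, prune
  N6 x:[22,59/2] y:[0,19] z:[9,22] -> miss, prune
  N10 x:[39,41] y:[3,9] z:[32,36] -> miss, prune

order=[0, 1, 3, 8, 4, 6, 10]  |boxes|=7  |leaves|=2  hit=P5

== RESULT ==
[0, 1, 3, 8, 4, 6, 10]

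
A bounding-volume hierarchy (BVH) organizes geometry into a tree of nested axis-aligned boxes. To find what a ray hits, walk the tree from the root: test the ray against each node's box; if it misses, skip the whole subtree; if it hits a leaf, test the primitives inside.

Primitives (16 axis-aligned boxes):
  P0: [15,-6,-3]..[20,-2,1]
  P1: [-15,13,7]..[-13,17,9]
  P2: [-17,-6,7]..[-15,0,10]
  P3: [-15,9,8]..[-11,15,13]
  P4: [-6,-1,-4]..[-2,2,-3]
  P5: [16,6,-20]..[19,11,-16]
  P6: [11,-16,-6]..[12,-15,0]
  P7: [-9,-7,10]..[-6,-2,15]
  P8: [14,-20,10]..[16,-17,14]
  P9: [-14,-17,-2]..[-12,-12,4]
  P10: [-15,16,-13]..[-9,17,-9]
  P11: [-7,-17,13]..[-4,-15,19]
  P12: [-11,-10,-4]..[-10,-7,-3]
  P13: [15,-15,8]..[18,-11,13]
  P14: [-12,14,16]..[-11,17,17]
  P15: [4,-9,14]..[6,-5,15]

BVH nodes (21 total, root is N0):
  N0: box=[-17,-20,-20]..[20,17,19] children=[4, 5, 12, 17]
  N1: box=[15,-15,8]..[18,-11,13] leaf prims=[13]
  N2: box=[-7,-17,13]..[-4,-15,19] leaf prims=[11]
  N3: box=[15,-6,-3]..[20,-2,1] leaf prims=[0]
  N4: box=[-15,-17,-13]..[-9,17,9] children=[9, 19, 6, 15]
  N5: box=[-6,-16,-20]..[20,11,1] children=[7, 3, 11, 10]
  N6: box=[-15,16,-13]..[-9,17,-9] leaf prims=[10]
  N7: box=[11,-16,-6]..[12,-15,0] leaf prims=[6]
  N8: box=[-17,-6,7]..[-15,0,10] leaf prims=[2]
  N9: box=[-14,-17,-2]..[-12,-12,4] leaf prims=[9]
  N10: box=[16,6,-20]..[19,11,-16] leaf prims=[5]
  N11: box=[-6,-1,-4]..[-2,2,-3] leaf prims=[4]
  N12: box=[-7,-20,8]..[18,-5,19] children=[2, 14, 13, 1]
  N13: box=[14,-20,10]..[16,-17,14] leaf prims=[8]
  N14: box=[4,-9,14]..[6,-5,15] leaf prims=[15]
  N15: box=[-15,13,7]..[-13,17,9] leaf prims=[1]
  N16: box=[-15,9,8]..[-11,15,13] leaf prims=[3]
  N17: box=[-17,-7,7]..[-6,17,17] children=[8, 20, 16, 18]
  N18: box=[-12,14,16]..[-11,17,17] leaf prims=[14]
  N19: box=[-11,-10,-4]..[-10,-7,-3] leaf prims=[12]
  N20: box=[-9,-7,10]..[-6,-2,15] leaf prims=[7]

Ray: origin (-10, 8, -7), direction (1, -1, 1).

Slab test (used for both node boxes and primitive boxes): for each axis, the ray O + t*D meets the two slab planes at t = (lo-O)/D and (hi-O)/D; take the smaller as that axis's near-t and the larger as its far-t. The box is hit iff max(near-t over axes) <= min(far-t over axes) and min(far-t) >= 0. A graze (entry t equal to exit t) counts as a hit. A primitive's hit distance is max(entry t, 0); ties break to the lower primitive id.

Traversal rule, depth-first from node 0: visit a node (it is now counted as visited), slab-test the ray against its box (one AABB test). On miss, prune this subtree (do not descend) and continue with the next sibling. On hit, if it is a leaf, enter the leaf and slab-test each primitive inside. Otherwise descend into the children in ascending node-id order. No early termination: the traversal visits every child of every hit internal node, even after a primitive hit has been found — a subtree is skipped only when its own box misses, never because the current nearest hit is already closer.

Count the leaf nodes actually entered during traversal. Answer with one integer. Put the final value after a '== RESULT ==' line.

Trace the traversal:
N0 x:[-7,30] y:[-9,28] z:[-13,26] -> hit [-7,26], descend [4, 5, 12, 17]
  N4 x:[-5,1] y:[-9,25] z:[-6,16] -> hit [-5,1], descend [6, 9, 15, 19]
    N6 x:[-5,1] y:[-9,-8] z:[-6,-2] -> miss, prune
    N9 x:[-4,-2] y:[20,25] z:[5,11] -> miss, prune
    N15 x:[-5,-3] y:[-9,-5] z:[14,16] -> miss, prune
    N19 x:[-1,0] y:[15,18] z:[3,4] -> miss, prune
  N5 x:[4,30] y:[-3,24] z:[-13,8] -> hit [4,8], descend [3, 7, 10, 11]
    N3 x:[25,30] y:[10,14] z:[4,8] -> miss, prune
    N7 x:[21,22] y:[23,24] z:[1,7] -> miss, prune
    N10 x:[26,29] y:[-3,2] z:[-13,-9] -> miss, prune
    N11 x:[4,8] y:[6,9] z:[3,4] -> miss, prune
  N12 x:[3,28] y:[13,28] z:[15,26] -> hit [15,26], descend [1, 2, 13, 14]
    N1 x:[25,28] y:[19,23] z:[15,20] -> miss, prune
    N2 x:[3,6] y:[23,25] z:[20,26] -> miss, prune
    N13 x:[24,26] y:[25,28] z:[17,21] -> miss, prune
    N14 x:[14,16] y:[13,17] z:[21,22] -> miss, prune
  N17 x:[-7,4] y:[-9,15] z:[14,24] -> miss, prune

17 AABB tests over nodes [0, 4, 6, 9, 15, 19, 5, 3, 7, 10, 11, 12, 1, 2, 13, 14, 17]; 0 leaves entered; closest miss.

== RESULT ==
0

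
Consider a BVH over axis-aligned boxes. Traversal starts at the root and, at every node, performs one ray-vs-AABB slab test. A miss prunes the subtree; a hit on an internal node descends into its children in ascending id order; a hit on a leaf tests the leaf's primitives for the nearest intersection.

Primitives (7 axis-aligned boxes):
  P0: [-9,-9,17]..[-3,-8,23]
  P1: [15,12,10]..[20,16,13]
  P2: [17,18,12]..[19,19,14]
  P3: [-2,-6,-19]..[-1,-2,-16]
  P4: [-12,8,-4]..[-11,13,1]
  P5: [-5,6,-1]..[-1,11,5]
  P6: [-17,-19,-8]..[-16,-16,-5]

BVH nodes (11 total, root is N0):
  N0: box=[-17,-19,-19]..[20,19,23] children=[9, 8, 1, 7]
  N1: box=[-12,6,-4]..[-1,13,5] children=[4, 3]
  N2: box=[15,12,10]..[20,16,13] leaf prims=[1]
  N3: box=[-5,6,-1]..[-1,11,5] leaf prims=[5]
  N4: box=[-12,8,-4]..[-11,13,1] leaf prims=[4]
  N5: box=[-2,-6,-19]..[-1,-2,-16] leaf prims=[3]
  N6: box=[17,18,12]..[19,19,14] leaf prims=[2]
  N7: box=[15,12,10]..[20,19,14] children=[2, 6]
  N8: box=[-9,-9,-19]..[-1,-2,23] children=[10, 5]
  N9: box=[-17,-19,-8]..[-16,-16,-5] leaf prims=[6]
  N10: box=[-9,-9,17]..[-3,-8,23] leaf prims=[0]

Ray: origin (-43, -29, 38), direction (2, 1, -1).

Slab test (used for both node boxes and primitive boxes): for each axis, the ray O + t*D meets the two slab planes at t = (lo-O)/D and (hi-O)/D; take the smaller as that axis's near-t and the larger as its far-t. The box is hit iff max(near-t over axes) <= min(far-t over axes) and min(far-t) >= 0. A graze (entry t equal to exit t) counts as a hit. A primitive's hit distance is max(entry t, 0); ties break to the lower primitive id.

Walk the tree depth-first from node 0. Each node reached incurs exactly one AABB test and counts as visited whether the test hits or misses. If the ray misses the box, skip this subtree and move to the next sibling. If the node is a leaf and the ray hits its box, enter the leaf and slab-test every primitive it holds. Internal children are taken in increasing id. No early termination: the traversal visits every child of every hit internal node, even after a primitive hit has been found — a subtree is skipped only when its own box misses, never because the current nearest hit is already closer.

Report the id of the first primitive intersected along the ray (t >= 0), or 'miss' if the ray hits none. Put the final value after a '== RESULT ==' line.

Traverse from the root:
N0 x:[13,63/2] y:[10,48] z:[15,57] -> hit [15,63/2], descend [1, 7, 8, 9]
  N1 x:[31/2,21] y:[35,42] z:[33,42] -> miss, prune
  N7 x:[29,63/2] y:[41,48] z:[24,28] -> miss, prune
  N8 x:[17,21] y:[20,27] z:[15,57] -> hit [20,21], descend [5, 10]
    N5 x:[41/2,21] y:[23,27] z:[54,57] -> miss, prune
    N10 x:[17,20] y:[20,21] z:[15,21] -> hit [20,20] leaf, test {P0@t=20}
  N9 x:[13,27/2] y:[10,13] z:[43,46] -> miss, prune

Visited [0, 1, 7, 8, 5, 10, 9]. Tests: 7 box, 1 leaf. Nearest: P0.

== RESULT ==
0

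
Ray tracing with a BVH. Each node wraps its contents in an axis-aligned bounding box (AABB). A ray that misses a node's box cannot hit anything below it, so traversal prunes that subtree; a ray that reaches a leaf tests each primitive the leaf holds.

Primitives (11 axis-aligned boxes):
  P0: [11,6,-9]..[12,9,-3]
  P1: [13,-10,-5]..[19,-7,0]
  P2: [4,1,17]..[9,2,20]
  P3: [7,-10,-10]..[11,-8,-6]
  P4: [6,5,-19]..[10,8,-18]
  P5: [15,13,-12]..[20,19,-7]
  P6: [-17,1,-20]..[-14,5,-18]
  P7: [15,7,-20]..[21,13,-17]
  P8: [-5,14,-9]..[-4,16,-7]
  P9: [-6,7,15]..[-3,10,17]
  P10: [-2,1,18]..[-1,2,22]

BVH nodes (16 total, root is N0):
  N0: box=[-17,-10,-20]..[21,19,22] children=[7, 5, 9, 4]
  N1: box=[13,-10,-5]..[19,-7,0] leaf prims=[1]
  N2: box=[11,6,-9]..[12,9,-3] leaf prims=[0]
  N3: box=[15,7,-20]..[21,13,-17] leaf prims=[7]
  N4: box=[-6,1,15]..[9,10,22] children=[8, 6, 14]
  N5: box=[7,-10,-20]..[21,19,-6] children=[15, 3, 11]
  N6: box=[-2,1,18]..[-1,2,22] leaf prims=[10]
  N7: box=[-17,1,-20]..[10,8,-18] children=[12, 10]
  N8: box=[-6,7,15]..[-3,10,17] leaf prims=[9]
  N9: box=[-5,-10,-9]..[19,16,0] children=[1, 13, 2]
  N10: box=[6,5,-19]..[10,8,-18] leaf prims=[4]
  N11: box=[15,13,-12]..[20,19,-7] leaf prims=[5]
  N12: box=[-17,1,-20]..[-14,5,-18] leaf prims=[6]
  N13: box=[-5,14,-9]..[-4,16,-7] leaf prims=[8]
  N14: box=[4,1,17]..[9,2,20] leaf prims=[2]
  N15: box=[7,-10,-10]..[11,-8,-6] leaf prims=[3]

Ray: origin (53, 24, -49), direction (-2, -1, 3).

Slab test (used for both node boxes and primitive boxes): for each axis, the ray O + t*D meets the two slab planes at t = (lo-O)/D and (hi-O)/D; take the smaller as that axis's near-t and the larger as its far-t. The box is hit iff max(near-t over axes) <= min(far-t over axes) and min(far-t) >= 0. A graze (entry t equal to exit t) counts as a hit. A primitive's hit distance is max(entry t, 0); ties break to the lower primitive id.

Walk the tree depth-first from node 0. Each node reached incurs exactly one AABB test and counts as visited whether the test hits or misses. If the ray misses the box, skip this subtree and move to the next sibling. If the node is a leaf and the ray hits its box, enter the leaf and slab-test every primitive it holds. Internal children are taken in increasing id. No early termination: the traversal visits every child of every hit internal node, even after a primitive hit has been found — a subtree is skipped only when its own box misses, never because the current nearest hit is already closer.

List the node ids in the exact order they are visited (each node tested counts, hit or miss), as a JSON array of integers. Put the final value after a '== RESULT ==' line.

Trace the traversal:
N0 x:[16,35] y:[5,34] z:[29/3,71/3] -> hit [16,71/3], descend [4, 5, 7, 9]
  N4 x:[22,59/2] y:[14,23] z:[64/3,71/3] -> hit [22,23], descend [6, 8, 14]
    N6 x:[27,55/2] y:[22,23] z:[67/3,71/3] -> miss, prune
    N8 x:[28,59/2] y:[14,17] z:[64/3,22] -> miss, prune
    N14 x:[22,49/2] y:[22,23] z:[22,23] -> hit [22,23] leaf, test {P2@t=22}
  N5 x:[16,23] y:[5,34] z:[29/3,43/3] -> miss, prune
  N7 x:[43/2,35] y:[16,23] z:[29/3,31/3] -> miss, prune
  N9 x:[17,29] y:[8,34] z:[40/3,49/3] -> miss, prune

Visited [0, 4, 6, 8, 14, 5, 7, 9]. Tests: 8 box, 1 leaf. Nearest: P2.

== RESULT ==
[0, 4, 6, 8, 14, 5, 7, 9]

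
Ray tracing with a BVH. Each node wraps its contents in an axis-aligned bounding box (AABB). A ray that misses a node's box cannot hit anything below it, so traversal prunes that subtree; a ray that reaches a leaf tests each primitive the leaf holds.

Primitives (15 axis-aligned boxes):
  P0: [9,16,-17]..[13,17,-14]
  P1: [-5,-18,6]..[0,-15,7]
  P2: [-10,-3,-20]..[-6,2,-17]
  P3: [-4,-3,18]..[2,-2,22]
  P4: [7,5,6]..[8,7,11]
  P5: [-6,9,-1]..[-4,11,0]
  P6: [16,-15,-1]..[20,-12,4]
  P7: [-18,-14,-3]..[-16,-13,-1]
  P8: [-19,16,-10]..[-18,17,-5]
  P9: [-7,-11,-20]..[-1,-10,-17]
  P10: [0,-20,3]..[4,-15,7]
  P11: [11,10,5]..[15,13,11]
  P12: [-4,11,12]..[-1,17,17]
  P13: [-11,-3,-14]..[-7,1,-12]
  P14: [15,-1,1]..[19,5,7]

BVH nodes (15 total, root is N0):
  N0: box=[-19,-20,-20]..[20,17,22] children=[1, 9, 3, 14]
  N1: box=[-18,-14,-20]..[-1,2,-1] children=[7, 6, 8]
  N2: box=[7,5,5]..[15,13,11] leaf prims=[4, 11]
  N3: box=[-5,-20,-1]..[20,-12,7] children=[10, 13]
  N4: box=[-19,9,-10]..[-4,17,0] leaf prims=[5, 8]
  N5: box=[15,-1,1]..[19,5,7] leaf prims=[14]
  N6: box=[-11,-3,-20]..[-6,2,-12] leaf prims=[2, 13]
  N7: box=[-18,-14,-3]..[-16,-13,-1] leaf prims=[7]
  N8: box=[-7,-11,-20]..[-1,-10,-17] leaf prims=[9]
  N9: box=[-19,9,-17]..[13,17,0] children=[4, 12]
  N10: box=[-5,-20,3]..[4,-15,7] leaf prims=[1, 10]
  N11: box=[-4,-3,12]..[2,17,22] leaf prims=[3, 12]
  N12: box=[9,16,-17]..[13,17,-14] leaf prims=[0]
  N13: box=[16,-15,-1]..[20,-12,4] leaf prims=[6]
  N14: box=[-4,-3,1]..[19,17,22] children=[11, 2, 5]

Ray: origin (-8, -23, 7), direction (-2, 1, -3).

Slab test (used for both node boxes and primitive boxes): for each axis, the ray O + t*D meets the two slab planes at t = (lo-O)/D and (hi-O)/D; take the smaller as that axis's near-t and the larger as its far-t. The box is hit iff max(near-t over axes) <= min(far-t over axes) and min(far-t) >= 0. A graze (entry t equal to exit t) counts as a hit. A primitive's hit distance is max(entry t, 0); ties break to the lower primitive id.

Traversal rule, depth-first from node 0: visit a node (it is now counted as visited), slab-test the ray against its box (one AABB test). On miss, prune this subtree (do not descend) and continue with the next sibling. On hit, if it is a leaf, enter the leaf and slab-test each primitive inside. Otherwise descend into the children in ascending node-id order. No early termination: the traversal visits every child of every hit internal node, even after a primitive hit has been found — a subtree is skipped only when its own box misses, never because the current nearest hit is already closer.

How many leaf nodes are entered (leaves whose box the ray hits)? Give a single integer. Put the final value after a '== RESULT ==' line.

Traverse from the root:
N0 x:[-14,11/2] y:[3,40] z:[-5,9] -> hit [3,11/2], descend [1, 3, 9, 14]
  N1 x:[-7/2,5] y:[9,25] z:[8/3,9] -> miss, prune
  N3 x:[-14,-3/2] y:[3,11] z:[0,8/3] -> miss, prune
  N9 x:[-21/2,11/2] y:[32,40] z:[7/3,8] -> miss, prune
  N14 x:[-27/2,-2] y:[20,40] z:[-5,2] -> miss, prune

order=[0, 1, 3, 9, 14]  |boxes|=5  |leaves|=0  hit=miss

== RESULT ==
0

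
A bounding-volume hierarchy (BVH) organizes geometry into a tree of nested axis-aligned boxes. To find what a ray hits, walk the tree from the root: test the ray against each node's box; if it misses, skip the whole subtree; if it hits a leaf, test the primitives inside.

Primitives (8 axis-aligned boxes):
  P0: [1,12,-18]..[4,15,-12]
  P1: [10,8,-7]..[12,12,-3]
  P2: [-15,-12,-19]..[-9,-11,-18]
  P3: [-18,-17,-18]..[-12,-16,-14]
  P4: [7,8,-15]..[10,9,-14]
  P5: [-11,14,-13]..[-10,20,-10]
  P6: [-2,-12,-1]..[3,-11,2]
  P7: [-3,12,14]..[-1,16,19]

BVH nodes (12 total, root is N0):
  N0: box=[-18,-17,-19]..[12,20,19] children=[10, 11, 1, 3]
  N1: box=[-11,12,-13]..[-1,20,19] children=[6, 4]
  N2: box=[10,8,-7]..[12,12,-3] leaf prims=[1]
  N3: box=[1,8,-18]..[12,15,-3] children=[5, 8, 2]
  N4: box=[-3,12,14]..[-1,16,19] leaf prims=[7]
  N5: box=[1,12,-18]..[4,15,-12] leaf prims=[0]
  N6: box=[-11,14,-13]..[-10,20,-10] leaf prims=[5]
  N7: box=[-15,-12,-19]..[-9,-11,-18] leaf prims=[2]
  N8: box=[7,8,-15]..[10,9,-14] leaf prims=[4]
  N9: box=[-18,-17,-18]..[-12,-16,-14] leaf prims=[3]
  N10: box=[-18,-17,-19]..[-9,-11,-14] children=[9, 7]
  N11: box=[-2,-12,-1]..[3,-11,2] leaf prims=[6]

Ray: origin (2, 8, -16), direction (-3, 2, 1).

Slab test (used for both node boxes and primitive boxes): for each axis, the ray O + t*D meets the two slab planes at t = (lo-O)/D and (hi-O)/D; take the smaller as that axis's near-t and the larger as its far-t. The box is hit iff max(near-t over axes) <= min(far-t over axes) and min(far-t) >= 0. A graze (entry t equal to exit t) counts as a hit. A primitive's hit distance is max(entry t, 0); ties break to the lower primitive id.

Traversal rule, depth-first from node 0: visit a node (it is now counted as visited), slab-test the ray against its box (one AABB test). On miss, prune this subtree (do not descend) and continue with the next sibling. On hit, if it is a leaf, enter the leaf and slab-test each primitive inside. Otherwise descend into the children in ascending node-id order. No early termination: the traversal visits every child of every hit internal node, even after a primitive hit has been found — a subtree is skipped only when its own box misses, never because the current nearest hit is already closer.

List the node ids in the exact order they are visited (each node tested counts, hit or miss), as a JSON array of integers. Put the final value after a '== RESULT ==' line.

Walk:
N0 x:[-10/3,20/3] y:[-25/2,6] z:[-3,35] -> hit [-3,6], descend [1, 3, 10, 11]
  N1 x:[1,13/3] y:[2,6] z:[3,35] -> hit [3,13/3], descend [4, 6]
    N4 x:[1,5/3] y:[2,4] z:[30,35] -> miss, prune
    N6 x:[4,13/3] y:[3,6] z:[3,6] -> hit [4,13/3] leaf, test {P5@t=4}
  N3 x:[-10/3,1/3] y:[0,7/2] z:[-2,13] -> hit [0,1/3], descend [2, 5, 8]
    N2 x:[-10/3,-8/3] y:[0,2] z:[9,13] -> miss, prune
    N5 x:[-2/3,1/3] y:[2,7/2] z:[-2,4] -> miss, prune
    N8 x:[-8/3,-5/3] y:[0,1/2] z:[1,2] -> miss, prune
  N10 x:[11/3,20/3] y:[-25/2,-19/2] z:[-3,2] -> miss, prune
  N11 x:[-1/3,4/3] y:[-10,-19/2] z:[15,18] -> miss, prune

Summary -> nodes [0, 1, 4, 6, 3, 2, 5, 8, 10, 11]; box-tests=10; leaf-entries=1; first=P5

== RESULT ==
[0, 1, 4, 6, 3, 2, 5, 8, 10, 11]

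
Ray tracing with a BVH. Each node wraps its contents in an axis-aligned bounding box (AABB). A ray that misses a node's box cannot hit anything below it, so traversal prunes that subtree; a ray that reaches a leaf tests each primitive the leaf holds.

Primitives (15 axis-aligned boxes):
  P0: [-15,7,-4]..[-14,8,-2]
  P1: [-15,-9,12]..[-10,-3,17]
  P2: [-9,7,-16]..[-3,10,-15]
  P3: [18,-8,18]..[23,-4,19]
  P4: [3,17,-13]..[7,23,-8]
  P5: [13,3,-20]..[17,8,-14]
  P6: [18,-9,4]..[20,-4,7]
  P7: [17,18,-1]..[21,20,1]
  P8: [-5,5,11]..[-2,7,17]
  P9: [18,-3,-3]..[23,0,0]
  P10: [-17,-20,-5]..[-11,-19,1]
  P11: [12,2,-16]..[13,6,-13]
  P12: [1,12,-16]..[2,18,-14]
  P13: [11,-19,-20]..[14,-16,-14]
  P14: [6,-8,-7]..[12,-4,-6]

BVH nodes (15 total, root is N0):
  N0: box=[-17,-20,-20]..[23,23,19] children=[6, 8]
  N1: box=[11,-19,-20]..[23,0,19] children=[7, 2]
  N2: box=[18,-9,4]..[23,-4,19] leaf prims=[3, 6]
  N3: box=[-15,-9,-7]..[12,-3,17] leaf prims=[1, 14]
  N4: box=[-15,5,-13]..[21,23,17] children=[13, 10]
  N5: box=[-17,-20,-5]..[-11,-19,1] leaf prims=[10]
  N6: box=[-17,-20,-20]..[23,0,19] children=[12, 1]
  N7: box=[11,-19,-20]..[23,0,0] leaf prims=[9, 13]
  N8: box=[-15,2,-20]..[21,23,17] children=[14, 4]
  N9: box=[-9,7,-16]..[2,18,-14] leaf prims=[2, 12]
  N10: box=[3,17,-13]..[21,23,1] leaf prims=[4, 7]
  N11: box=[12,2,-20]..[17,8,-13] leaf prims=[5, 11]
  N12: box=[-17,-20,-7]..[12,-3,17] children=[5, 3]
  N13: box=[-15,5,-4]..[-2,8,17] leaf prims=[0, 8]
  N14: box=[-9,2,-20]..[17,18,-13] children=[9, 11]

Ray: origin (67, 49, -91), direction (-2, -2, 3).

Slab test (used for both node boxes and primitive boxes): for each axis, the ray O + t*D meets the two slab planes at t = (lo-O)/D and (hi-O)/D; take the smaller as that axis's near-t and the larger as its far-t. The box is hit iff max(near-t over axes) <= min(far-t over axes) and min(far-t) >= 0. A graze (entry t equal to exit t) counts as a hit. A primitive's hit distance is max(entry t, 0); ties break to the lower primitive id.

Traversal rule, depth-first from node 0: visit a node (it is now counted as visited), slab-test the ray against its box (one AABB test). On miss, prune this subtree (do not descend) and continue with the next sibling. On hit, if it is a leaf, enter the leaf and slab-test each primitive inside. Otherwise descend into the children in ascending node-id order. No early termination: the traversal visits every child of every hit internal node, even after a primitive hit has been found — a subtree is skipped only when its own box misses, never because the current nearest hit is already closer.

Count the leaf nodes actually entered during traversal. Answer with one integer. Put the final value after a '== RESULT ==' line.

Walk:
N0 x:[22,42] y:[13,69/2] z:[71/3,110/3] -> hit [71/3,69/2], descend [6, 8]
  N6 x:[22,42] y:[49/2,69/2] z:[71/3,110/3] -> hit [49/2,69/2], descend [1, 12]
    N1 x:[22,28] y:[49/2,34] z:[71/3,110/3] -> hit [49/2,28], descend [2, 7]
      N2 x:[22,49/2] y:[53/2,29] z:[95/3,110/3] -> miss, prune
      N7 x:[22,28] y:[49/2,34] z:[71/3,91/3] -> hit [49/2,28] leaf, test {P9(miss), P13(miss)}
    N12 x:[55/2,42] y:[26,69/2] z:[28,36] -> hit [28,69/2], descend [3, 5]
      N3 x:[55/2,41] y:[26,29] z:[28,36] -> hit [28,29] leaf, test {P1(miss), P14@t=28}
      N5 x:[39,42] y:[34,69/2] z:[86/3,92/3] -> miss, prune
  N8 x:[23,41] y:[13,47/2] z:[71/3,36] -> miss, prune

Summary -> nodes [0, 6, 1, 2, 7, 12, 3, 5, 8]; box-tests=9; leaf-entries=2; first=P14

== RESULT ==
2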